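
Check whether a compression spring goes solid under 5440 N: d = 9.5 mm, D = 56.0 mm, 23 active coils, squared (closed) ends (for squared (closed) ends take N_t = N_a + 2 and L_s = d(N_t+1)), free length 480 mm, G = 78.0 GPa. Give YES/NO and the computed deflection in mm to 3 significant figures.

k = Gd⁴/(8D³N_a) = (78.0×10³)(9.5⁴)/(8·56.0³·23) = 19.661 N/mm
N_t = 25; L_s = 9.5·26 = 247 mm; δ_solid = L₀ − L_s = 480 − 247 = 233 mm
δ = F/k = 5440/19.661 = 276.69 mm
δ ≥ δ_solid → spring goes solid

YES, δ = 277 mm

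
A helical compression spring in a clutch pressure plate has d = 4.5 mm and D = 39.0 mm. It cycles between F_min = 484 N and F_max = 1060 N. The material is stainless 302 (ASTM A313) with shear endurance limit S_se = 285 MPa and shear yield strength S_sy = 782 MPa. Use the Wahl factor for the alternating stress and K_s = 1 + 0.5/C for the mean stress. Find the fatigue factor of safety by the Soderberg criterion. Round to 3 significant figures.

0.412

C = D/d = 39.0/4.5 = 8.6667; K_W = (4C−1)/(4C−4)+0.615/C = 1.1688; K_s = 1+0.5/C = 1.0577
F_a = (F_max−F_min)/2 = 288 N; F_m = (F_max+F_min)/2 = 772 N
τ_a = K_W·8F_aD/(πd³) = 1.1688 × 313.88 = 366.86 MPa
τ_m = K_s·8F_mD/(πd³) = 1.0577 × 841.37 = 889.91 MPa
Soderberg: 1/n_f = τ_a/S_se + τ_m/S_sy = 366.86/285 + 889.91/782 = 1.28721 + 1.13799 = 2.4252
n_f = 1/2.4252 = 0.4123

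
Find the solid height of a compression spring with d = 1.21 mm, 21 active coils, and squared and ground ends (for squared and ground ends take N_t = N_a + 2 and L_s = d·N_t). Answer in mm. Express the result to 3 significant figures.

27.8 mm

squared and ground ends: N_t = N_a + 2 = 21 + 2 = 23
L_s = d·N_t = 1.21 × 23 = 27.83 mm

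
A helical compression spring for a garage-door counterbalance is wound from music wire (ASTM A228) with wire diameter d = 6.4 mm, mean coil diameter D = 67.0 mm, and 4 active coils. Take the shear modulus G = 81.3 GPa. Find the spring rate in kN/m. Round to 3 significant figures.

k = Gd⁴/(8D³N_a) = (81.3×10³ × 6.4⁴) / (8 × 67.0³ × 4)
  = 1.36399e+08 / 9.62442e+06 = 14.172 N/mm

14.2 kN/m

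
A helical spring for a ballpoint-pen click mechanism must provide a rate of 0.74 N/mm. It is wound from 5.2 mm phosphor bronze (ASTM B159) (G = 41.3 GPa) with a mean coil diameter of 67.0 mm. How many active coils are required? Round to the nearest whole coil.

N_a = Gd⁴/(8D³k) = (41.3×10³ × 5.2⁴)/(8 × 67.0³ × 0.74)
    = 3.0197e+07 / 1.78052e+06 = 16.96 → 17 coils

17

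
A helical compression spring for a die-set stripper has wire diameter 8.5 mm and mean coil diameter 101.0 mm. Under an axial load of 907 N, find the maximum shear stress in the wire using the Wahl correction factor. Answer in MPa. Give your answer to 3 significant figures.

Spring index C = D/d = 101.0/8.5 = 11.8824
K_W = (4C−1)/(4C−4) + 0.615/C = 46.529/43.529 + 0.0518 = 1.1207
τ₀ = 8FD/(πd³) = 8·907·101.0/(π·8.5³) = 732856/1929.3 = 379.85 MPa
τ_max = K·τ₀ = 1.1207 × 379.85 = 425.69 MPa

426 MPa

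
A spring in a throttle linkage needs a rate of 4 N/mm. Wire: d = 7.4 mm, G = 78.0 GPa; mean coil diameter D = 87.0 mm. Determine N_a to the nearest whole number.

11

N_a = Gd⁴/(8D³k) = (78.0×10³ × 7.4⁴)/(8 × 87.0³ × 4)
    = 2.33895e+08 / 2.10721e+07 = 11.1 → 11 coils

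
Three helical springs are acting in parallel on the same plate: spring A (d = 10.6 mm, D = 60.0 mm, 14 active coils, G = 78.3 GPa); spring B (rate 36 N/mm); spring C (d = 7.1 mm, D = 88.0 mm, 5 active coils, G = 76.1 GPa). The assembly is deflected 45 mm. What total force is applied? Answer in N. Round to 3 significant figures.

3780 N

k_A = Gd⁴/(8D³N_a) = (78.3×10³)(10.6⁴)/(8·60.0³·14) = 40.861 N/mm
k_C = Gd⁴/(8D³N_a) = (76.1×10³)(7.1⁴)/(8·88.0³·5) = 7.0943 N/mm
Parallel: k_eq = 40.861 + 36 + 7.0943 = 83.956 N/mm
F = k_eq·δ = 83.956·45 = 3778 N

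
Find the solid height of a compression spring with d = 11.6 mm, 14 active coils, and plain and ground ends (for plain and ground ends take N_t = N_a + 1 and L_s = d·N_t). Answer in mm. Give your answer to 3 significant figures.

174 mm

plain and ground ends: N_t = N_a + 1 = 14 + 1 = 15
L_s = d·N_t = 11.6 × 15 = 174 mm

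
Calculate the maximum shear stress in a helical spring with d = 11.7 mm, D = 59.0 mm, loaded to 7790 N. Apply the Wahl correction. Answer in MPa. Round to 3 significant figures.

Spring index C = D/d = 59.0/11.7 = 5.0427
K_W = (4C−1)/(4C−4) + 0.615/C = 19.171/16.171 + 0.1220 = 1.3075
τ₀ = 8FD/(πd³) = 8·7790·59.0/(π·11.7³) = 3.67688e+06/5031.6 = 730.76 MPa
τ_max = K·τ₀ = 1.3075 × 730.76 = 955.44 MPa

955 MPa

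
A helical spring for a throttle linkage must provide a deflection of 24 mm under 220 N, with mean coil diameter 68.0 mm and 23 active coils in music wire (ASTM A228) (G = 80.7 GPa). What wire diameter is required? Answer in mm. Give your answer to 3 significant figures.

Required rate k = F/δ = 220/24 = 9.1667 N/mm
d = (8D³N_a·k / G)^(1/4) = (8·68.0³·23·9.1667 / (80.7×10³))^0.25
  = (6571.8)^0.25 = 9.0037 mm

9.00 mm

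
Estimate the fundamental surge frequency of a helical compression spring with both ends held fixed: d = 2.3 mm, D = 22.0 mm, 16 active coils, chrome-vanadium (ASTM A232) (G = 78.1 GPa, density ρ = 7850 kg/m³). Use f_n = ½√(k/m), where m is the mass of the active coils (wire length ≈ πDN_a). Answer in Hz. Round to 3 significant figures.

105 Hz

k = Gd⁴/(8D³N_a) = (78.1×10³)(2.3⁴)/(8·22.0³·16) = 1.6036 N/mm = 1603.6 N/m
Wire length L = πDN_a = π·22.0·16 = 1105.8 mm
m = ρ·(πd²/4)·L = 7850 × 4.1548×10⁻⁶ m² × 1.1058 m = 0.036067 kg
f_n = ½√(k/m) = 0.5·√(1603.6/0.036067) = 0.5·√(44461) = 105.43 Hz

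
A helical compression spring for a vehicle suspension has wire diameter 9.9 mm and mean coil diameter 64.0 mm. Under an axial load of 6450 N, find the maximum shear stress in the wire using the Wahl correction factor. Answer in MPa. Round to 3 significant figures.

Spring index C = D/d = 64.0/9.9 = 6.4646
K_W = (4C−1)/(4C−4) + 0.615/C = 24.859/21.859 + 0.0951 = 1.2324
τ₀ = 8FD/(πd³) = 8·6450·64.0/(π·9.9³) = 3.3024e+06/3048.3 = 1083.4 MPa
τ_max = K·τ₀ = 1.2324 × 1083.4 = 1335.1 MPa

1340 MPa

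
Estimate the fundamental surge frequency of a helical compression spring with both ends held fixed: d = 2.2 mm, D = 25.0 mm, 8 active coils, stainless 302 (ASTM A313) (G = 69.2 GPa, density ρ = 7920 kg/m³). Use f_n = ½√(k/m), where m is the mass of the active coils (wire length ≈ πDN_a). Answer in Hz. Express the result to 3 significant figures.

k = Gd⁴/(8D³N_a) = (69.2×10³)(2.2⁴)/(8·25.0³·8) = 1.6211 N/mm = 1621.1 N/m
Wire length L = πDN_a = π·25.0·8 = 628.32 mm
m = ρ·(πd²/4)·L = 7920 × 3.8013×10⁻⁶ m² × 0.62832 m = 0.018916 kg
f_n = ½√(k/m) = 0.5·√(1621.1/0.018916) = 0.5·√(85695) = 146.37 Hz

146 Hz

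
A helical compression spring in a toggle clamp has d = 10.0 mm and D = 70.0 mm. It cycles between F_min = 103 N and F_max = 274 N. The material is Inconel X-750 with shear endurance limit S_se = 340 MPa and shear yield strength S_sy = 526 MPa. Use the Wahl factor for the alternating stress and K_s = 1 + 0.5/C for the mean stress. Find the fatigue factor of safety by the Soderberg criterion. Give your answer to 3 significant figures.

C = D/d = 70.0/10.0 = 7.0000; K_W = (4C−1)/(4C−4)+0.615/C = 1.2129; K_s = 1+0.5/C = 1.0714
F_a = (F_max−F_min)/2 = 85.5 N; F_m = (F_max+F_min)/2 = 188.5 N
τ_a = K_W·8F_aD/(πd³) = 1.2129 × 15.241 = 18.485 MPa
τ_m = K_s·8F_mD/(πd³) = 1.0714 × 33.601 = 36.001 MPa
Soderberg: 1/n_f = τ_a/S_se + τ_m/S_sy = 18.485/340 + 36.001/526 = 0.05437 + 0.06844 = 0.12281
n_f = 1/0.12281 = 8.143

8.14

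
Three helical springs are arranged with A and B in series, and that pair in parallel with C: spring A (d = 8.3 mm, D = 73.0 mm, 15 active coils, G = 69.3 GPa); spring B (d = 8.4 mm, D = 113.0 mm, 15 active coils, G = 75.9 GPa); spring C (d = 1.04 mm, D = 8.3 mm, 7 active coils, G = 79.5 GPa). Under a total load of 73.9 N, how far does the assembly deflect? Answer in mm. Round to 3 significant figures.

k_A = Gd⁴/(8D³N_a) = (69.3×10³)(8.3⁴)/(8·73.0³·15) = 7.0452 N/mm
k_B = Gd⁴/(8D³N_a) = (75.9×10³)(8.4⁴)/(8·113.0³·15) = 2.1824 N/mm
k_C = Gd⁴/(8D³N_a) = (79.5×10³)(1.04⁴)/(8·8.3³·7) = 2.9045 N/mm
Springs A,B series: k_AB = 1/(1/7.0452+1/2.1824) = 1.6663 N/mm; parallel with C: k_eq = 1.6663+2.9045 = 4.5708 N/mm
δ = F/k_eq = 73.9/4.5708 = 16.168 mm

16.2 mm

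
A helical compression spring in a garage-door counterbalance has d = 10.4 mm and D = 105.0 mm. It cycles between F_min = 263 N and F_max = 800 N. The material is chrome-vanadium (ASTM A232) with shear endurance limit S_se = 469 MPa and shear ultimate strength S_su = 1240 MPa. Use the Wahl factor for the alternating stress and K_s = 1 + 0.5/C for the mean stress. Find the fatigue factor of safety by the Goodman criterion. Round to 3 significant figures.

3.81

C = D/d = 105.0/10.4 = 10.0962; K_W = (4C−1)/(4C−4)+0.615/C = 1.1434; K_s = 1+0.5/C = 1.0495
F_a = (F_max−F_min)/2 = 268.5 N; F_m = (F_max+F_min)/2 = 531.5 N
τ_a = K_W·8F_aD/(πd³) = 1.1434 × 63.822 = 72.973 MPa
τ_m = K_s·8F_mD/(πd³) = 1.0495 × 126.34 = 132.59 MPa
Goodman: 1/n_f = τ_a/S_se + τ_m/S_su = 72.973/469 + 132.59/1240 = 0.15559 + 0.10693 = 0.26252
n_f = 1/0.26252 = 3.809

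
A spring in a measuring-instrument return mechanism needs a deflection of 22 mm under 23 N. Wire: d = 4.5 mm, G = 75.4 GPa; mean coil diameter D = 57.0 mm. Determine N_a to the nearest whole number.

Required rate k = F/δ = 23/22 = 1.0455 N/mm
N_a = Gd⁴/(8D³k) = (75.4×10³ × 4.5⁴)/(8 × 57.0³ × 1.0455)
    = 3.09187e+07 / 1.54889e+06 = 19.96 → 20 coils

20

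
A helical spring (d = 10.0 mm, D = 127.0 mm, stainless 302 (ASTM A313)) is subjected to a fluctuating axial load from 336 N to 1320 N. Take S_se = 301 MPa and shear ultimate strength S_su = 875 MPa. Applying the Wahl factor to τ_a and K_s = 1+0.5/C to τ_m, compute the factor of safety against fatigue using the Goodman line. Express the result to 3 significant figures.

C = D/d = 127.0/10.0 = 12.7000; K_W = (4C−1)/(4C−4)+0.615/C = 1.1125; K_s = 1+0.5/C = 1.0394
F_a = (F_max−F_min)/2 = 492 N; F_m = (F_max+F_min)/2 = 828 N
τ_a = K_W·8F_aD/(πd³) = 1.1125 × 159.11 = 177.02 MPa
τ_m = K_s·8F_mD/(πd³) = 1.0394 × 267.78 = 278.32 MPa
Goodman: 1/n_f = τ_a/S_se + τ_m/S_su = 177.02/301 + 278.32/875 = 0.58810 + 0.31808 = 0.90618
n_f = 1/0.90618 = 1.104

1.10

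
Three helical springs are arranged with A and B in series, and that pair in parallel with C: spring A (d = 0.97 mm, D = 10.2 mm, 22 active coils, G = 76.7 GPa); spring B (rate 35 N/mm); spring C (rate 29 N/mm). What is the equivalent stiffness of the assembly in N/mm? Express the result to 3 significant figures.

k_A = Gd⁴/(8D³N_a) = (76.7×10³)(0.97⁴)/(8·10.2³·22) = 0.36355 N/mm
Springs A,B series: k_AB = 1/(1/0.36355+1/35) = 0.35982 N/mm; parallel with C: k_eq = 0.35982+29 = 29.36 N/mm

29.4 N/mm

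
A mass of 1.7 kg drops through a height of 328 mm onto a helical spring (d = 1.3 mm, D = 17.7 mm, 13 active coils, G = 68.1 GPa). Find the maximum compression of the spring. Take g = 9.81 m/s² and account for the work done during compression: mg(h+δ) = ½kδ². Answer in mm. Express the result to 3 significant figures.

k = Gd⁴/(8D³N_a) = (68.1×10³)(1.3⁴)/(8·17.7³·13) = 0.33726 N/mm
W = mg = 1.7 × 9.81 = 16.677 N
½kδ² − Wδ − Wh = 0 → δ = (W + √(W² + 2kWh))/k
δ = (16.677 + √(278.12 + 3689.68))/0.33726 = (16.677 + 62.991)/0.33726 = 236.22 mm

236 mm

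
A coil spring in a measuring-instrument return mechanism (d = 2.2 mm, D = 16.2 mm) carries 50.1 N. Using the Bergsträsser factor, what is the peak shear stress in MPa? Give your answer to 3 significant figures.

Spring index C = D/d = 16.2/2.2 = 7.3636
K_B = (4C+2)/(4C−3) = 31.455/26.455 = 1.1890
τ₀ = 8FD/(πd³) = 8·50.1·16.2/(π·2.2³) = 6492.96/33.452 = 194.1 MPa
τ_max = K·τ₀ = 1.1890 × 194.1 = 230.79 MPa

231 MPa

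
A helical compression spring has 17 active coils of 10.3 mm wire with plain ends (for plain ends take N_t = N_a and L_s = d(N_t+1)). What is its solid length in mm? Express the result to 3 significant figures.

185 mm

plain ends: N_t = N_a = 17
L_s = d·(N_t+1) = 10.3 × 18 = 185.4 mm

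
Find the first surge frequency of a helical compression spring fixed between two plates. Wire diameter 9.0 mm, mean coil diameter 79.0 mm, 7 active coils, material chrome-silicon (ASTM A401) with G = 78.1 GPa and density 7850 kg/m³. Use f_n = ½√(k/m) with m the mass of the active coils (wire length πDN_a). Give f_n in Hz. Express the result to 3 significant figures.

73.1 Hz

k = Gd⁴/(8D³N_a) = (78.1×10³)(9.0⁴)/(8·79.0³·7) = 18.559 N/mm = 18559 N/m
Wire length L = πDN_a = π·79.0·7 = 1737.3 mm
m = ρ·(πd²/4)·L = 7850 × 63.617×10⁻⁶ m² × 1.7373 m = 0.8676 kg
f_n = ½√(k/m) = 0.5·√(18559/0.8676) = 0.5·√(21391) = 73.128 Hz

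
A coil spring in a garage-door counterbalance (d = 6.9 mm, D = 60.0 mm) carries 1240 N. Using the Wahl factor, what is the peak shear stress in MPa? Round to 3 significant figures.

674 MPa

Spring index C = D/d = 60.0/6.9 = 8.6957
K_W = (4C−1)/(4C−4) + 0.615/C = 33.783/30.783 + 0.0707 = 1.1682
τ₀ = 8FD/(πd³) = 8·1240·60.0/(π·6.9³) = 595200/1032 = 576.72 MPa
τ_max = K·τ₀ = 1.1682 × 576.72 = 673.72 MPa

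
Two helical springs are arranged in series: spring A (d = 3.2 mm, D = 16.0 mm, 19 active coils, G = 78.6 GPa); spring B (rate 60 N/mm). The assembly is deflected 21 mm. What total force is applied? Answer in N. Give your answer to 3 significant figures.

k_A = Gd⁴/(8D³N_a) = (78.6×10³)(3.2⁴)/(8·16.0³·19) = 13.238 N/mm
Series: 1/k_eq = 1/13.238 + 1/60 = 0.092207; k_eq = 10.845 N/mm
F = k_eq·δ = 10.845·21 = 227.75 N

228 N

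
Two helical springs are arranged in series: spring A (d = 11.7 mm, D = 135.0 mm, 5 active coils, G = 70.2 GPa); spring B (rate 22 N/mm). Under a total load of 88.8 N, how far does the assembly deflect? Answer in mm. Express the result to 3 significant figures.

k_A = Gd⁴/(8D³N_a) = (70.2×10³)(11.7⁴)/(8·135.0³·5) = 13.367 N/mm
Series: 1/k_eq = 1/13.367 + 1/22 = 0.12027; k_eq = 8.3148 N/mm
δ = F/k_eq = 88.8/8.3148 = 10.68 mm

10.7 mm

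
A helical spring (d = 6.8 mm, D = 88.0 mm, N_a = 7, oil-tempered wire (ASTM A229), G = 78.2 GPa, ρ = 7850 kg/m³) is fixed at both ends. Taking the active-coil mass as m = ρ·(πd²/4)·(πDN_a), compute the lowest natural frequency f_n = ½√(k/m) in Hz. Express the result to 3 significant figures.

44.6 Hz

k = Gd⁴/(8D³N_a) = (78.2×10³)(6.8⁴)/(8·88.0³·7) = 4.3813 N/mm = 4381.3 N/m
Wire length L = πDN_a = π·88.0·7 = 1935.2 mm
m = ρ·(πd²/4)·L = 7850 × 36.317×10⁻⁶ m² × 1.9352 m = 0.55171 kg
f_n = ½√(k/m) = 0.5·√(4381.3/0.55171) = 0.5·√(7941.4) = 44.557 Hz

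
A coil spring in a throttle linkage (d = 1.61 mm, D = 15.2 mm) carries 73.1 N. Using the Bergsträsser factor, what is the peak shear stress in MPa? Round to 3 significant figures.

776 MPa

Spring index C = D/d = 15.2/1.61 = 9.4410
K_B = (4C+2)/(4C−3) = 39.764/34.764 = 1.1438
τ₀ = 8FD/(πd³) = 8·73.1·15.2/(π·1.61³) = 8888.96/13.111 = 677.99 MPa
τ_max = K·τ₀ = 1.1438 × 677.99 = 775.5 MPa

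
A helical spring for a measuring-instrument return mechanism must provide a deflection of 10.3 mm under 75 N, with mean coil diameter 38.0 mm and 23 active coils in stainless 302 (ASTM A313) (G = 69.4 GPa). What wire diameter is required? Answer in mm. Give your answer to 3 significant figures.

5.71 mm

Required rate k = F/δ = 75/10.3 = 7.2816 N/mm
d = (8D³N_a·k / G)^(1/4) = (8·38.0³·23·7.2816 / (69.4×10³))^0.25
  = (1059.3)^0.25 = 5.7050 mm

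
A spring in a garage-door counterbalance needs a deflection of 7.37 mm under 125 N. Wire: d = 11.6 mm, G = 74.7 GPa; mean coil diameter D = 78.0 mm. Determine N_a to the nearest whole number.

21

Required rate k = F/δ = 125/7.37 = 16.961 N/mm
N_a = Gd⁴/(8D³k) = (74.7×10³ × 11.6⁴)/(8 × 78.0³ × 16.961)
    = 1.35255e+09 / 6.43897e+07 = 21.01 → 21 coils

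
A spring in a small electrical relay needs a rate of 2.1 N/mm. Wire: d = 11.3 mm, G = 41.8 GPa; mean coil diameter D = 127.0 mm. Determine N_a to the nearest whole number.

20

N_a = Gd⁴/(8D³k) = (41.8×10³ × 11.3⁴)/(8 × 127.0³ × 2.1)
    = 6.81538e+08 / 3.44128e+07 = 19.8 → 20 coils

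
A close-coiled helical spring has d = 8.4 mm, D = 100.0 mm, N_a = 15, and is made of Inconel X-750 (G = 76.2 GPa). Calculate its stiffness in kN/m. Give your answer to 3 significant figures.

k = Gd⁴/(8D³N_a) = (76.2×10³ × 8.4⁴) / (8 × 100.0³ × 15)
  = 3.79378e+08 / 1.2e+08 = 3.1615 N/mm

3.16 kN/m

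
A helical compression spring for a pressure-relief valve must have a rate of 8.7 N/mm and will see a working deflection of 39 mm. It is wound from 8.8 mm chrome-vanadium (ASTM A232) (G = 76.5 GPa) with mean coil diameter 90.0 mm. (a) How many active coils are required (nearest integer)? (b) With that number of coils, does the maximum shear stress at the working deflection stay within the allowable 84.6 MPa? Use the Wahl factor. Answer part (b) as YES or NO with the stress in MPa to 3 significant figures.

N_a = Gd⁴/(8D³k) = (76.5×10³)(8.8⁴)/(8·90.0³·8.7) = 9.042 → N_a = 9
Actual rate k = Gd⁴/(8D³·9) = 8.7404 N/mm
Working load F = kδ = 8.7404·39 = 340.88 N
C = 90.0/8.8 = 10.2273; K_W = (4C−1)/(4C−4)+0.615/C = 1.1414
τ_max = K_W·8FD/(πd³) = 1.1414·114.64 = 130.85 MPa
τ_max > 84.6 MPa → exceeds allowable

(a) 9 coils; (b) NO, τ_max = 131 MPa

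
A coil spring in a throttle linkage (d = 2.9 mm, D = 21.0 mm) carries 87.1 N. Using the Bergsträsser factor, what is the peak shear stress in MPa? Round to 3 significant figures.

228 MPa

Spring index C = D/d = 21.0/2.9 = 7.2414
K_B = (4C+2)/(4C−3) = 30.966/25.966 = 1.1926
τ₀ = 8FD/(πd³) = 8·87.1·21.0/(π·2.9³) = 14632.8/76.62 = 190.98 MPa
τ_max = K·τ₀ = 1.1926 × 190.98 = 227.75 MPa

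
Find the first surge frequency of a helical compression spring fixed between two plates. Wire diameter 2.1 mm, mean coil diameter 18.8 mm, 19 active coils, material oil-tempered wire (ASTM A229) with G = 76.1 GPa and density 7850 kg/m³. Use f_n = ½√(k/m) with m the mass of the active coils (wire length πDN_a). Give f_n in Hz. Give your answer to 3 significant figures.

k = Gd⁴/(8D³N_a) = (76.1×10³)(2.1⁴)/(8·18.8³·19) = 1.4654 N/mm = 1465.4 N/m
Wire length L = πDN_a = π·18.8·19 = 1122.2 mm
m = ρ·(πd²/4)·L = 7850 × 3.4636×10⁻⁶ m² × 1.1222 m = 0.030511 kg
f_n = ½√(k/m) = 0.5·√(1465.4/0.030511) = 0.5·√(48027) = 109.58 Hz

110 Hz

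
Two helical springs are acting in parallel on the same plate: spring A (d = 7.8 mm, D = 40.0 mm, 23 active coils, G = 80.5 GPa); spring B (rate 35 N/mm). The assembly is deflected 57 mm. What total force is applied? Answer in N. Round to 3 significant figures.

k_A = Gd⁴/(8D³N_a) = (80.5×10³)(7.8⁴)/(8·40.0³·23) = 25.303 N/mm
Parallel: k_eq = 25.303 + 35 = 60.303 N/mm
F = k_eq·δ = 60.303·57 = 3437.3 N

3440 N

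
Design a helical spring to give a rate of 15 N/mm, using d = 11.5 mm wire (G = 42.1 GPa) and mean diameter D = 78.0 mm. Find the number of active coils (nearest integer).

N_a = Gd⁴/(8D³k) = (42.1×10³ × 11.5⁴)/(8 × 78.0³ × 15)
    = 7.36332e+08 / 5.69462e+07 = 12.93 → 13 coils

13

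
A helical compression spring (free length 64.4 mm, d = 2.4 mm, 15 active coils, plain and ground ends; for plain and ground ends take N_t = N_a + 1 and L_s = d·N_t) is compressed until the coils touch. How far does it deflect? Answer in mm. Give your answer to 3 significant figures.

N_t = 16; L_s = 2.4·16 = 38.4 mm
δ_solid = L₀ − L_s = 64.4 − 38.4 = 26 mm

26.0 mm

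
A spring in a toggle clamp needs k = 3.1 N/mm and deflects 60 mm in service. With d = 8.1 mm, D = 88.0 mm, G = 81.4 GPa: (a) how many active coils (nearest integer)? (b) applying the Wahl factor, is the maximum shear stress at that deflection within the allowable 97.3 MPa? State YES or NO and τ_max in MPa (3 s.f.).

(a) 21 coils; (b) YES, τ_max = 87.7 MPa

N_a = Gd⁴/(8D³k) = (81.4×10³)(8.1⁴)/(8·88.0³·3.1) = 20.73 → N_a = 21
Actual rate k = Gd⁴/(8D³·21) = 3.0606 N/mm
Working load F = kδ = 3.0606·60 = 183.64 N
C = 88.0/8.1 = 10.8642; K_W = (4C−1)/(4C−4)+0.615/C = 1.1326
τ_max = K_W·8FD/(πd³) = 1.1326·77.433 = 87.704 MPa
τ_max ≤ 97.3 MPa → acceptable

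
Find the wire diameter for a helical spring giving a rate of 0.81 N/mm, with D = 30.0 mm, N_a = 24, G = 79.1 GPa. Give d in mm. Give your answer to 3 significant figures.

2.70 mm

d = (8D³N_a·k / G)^(1/4) = (8·30.0³·24·0.81 / (79.1×10³))^0.25
  = (53.085)^0.25 = 2.6993 mm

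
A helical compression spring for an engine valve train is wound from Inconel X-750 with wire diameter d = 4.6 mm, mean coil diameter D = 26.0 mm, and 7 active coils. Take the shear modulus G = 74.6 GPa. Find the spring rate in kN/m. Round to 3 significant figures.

k = Gd⁴/(8D³N_a) = (74.6×10³ × 4.6⁴) / (8 × 26.0³ × 7)
  = 3.34018e+07 / 984256 = 33.936 N/mm

33.9 kN/m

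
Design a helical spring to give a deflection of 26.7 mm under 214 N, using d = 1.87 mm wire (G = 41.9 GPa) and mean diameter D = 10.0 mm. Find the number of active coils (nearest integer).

Required rate k = F/δ = 214/26.7 = 8.015 N/mm
N_a = Gd⁴/(8D³k) = (41.9×10³ × 1.87⁴)/(8 × 10.0³ × 8.015)
    = 512366 / 64119.9 = 7.991 → 8 coils

8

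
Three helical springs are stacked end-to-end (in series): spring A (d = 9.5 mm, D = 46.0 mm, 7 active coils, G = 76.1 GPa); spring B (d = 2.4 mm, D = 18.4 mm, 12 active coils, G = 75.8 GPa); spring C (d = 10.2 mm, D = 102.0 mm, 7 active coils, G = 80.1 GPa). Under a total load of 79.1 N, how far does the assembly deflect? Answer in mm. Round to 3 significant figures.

k_A = Gd⁴/(8D³N_a) = (76.1×10³)(9.5⁴)/(8·46.0³·7) = 113.71 N/mm
k_B = Gd⁴/(8D³N_a) = (75.8×10³)(2.4⁴)/(8·18.4³·12) = 4.2052 N/mm
k_C = Gd⁴/(8D³N_a) = (80.1×10³)(10.2⁴)/(8·102.0³·7) = 14.59 N/mm
Series: 1/k_eq = 1/113.71 + 1/4.2052 + 1/14.59 = 0.31513; k_eq = 3.1732 N/mm
δ = F/k_eq = 79.1/3.1732 = 24.927 mm

24.9 mm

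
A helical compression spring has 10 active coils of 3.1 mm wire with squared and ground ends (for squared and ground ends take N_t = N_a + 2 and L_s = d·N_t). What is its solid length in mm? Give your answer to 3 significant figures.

37.2 mm

squared and ground ends: N_t = N_a + 2 = 10 + 2 = 12
L_s = d·N_t = 3.1 × 12 = 37.2 mm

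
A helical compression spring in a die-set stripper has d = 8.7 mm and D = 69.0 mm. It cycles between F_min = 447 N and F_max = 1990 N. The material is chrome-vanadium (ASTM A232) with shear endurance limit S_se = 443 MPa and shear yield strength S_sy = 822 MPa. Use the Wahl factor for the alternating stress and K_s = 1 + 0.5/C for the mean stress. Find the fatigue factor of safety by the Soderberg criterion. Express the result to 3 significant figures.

C = D/d = 69.0/8.7 = 7.9310; K_W = (4C−1)/(4C−4)+0.615/C = 1.1858; K_s = 1+0.5/C = 1.0630
F_a = (F_max−F_min)/2 = 771.5 N; F_m = (F_max+F_min)/2 = 1218.5 N
τ_a = K_W·8F_aD/(πd³) = 1.1858 × 205.86 = 244.1 MPa
τ_m = K_s·8F_mD/(πd³) = 1.0630 × 325.13 = 345.63 MPa
Soderberg: 1/n_f = τ_a/S_se + τ_m/S_sy = 244.1/443 + 345.63/822 = 0.55101 + 0.42047 = 0.97148
n_f = 1/0.97148 = 1.029

1.03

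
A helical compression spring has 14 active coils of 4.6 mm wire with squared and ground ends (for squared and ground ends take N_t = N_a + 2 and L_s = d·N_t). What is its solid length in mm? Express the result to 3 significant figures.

squared and ground ends: N_t = N_a + 2 = 14 + 2 = 16
L_s = d·N_t = 4.6 × 16 = 73.6 mm

73.6 mm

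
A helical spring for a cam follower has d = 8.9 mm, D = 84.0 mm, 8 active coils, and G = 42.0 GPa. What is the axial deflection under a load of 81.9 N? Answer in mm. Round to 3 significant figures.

11.8 mm

k = Gd⁴/(8D³N_a) = (42.0×10³)(8.9⁴)/(8·84.0³·8) = 6.9469 N/mm
δ = F/k = 81.9 / 6.9469 = 11.789 mm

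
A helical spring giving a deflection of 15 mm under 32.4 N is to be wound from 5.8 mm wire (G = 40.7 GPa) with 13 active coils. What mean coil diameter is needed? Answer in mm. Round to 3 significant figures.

59.0 mm

Required rate k = F/δ = 32.4/15 = 2.16 N/mm
D = (Gd⁴/(8N_a·k))^(1/3) = (40.7×10³·5.8⁴/(8·13·2.16))^(1/3)
  = (205031)^(1/3) = 58.9666 mm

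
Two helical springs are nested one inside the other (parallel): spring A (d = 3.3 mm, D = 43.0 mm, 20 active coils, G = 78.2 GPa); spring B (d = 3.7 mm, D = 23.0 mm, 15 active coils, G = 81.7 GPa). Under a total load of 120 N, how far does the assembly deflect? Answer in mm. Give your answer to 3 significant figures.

10.7 mm

k_A = Gd⁴/(8D³N_a) = (78.2×10³)(3.3⁴)/(8·43.0³·20) = 0.72902 N/mm
k_B = Gd⁴/(8D³N_a) = (81.7×10³)(3.7⁴)/(8·23.0³·15) = 10.487 N/mm
Parallel: k_eq = 0.72902 + 10.487 = 11.216 N/mm
δ = F/k_eq = 120/11.216 = 10.699 mm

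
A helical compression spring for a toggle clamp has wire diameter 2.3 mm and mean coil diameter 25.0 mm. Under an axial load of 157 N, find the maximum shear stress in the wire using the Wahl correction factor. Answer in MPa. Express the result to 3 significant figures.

930 MPa

Spring index C = D/d = 25.0/2.3 = 10.8696
K_W = (4C−1)/(4C−4) + 0.615/C = 42.478/39.478 + 0.0566 = 1.1326
τ₀ = 8FD/(πd³) = 8·157·25.0/(π·2.3³) = 31400/38.224 = 821.48 MPa
τ_max = K·τ₀ = 1.1326 × 821.48 = 930.38 MPa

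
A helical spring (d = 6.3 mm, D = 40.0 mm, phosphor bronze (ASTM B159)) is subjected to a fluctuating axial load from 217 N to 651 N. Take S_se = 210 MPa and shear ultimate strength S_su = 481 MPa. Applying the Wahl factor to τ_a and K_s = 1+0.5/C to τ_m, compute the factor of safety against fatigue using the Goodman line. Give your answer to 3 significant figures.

C = D/d = 40.0/6.3 = 6.3492; K_W = (4C−1)/(4C−4)+0.615/C = 1.2371; K_s = 1+0.5/C = 1.0787
F_a = (F_max−F_min)/2 = 217 N; F_m = (F_max+F_min)/2 = 434 N
τ_a = K_W·8F_aD/(πd³) = 1.2371 × 88.397 = 109.35 MPa
τ_m = K_s·8F_mD/(πd³) = 1.0787 × 176.79 = 190.72 MPa
Goodman: 1/n_f = τ_a/S_se + τ_m/S_su = 109.35/210 + 190.72/481 = 0.52073 + 0.39650 = 0.91723
n_f = 1/0.91723 = 1.09

1.09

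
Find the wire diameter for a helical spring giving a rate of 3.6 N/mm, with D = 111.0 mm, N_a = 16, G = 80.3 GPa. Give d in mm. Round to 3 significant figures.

d = (8D³N_a·k / G)^(1/4) = (8·111.0³·16·3.6 / (80.3×10³))^0.25
  = (7848.1)^0.25 = 9.4122 mm

9.41 mm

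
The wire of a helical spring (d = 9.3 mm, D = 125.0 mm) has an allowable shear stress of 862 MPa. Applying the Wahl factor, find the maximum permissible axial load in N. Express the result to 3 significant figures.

1970 N

C = D/d = 125.0/9.3 = 13.4409
K_W = (4C−1)/(4C−4) + 0.615/C = 52.763/49.763 + 0.0458 = 1.1060
τ_max = K·8FD/(πd³) → F_max = τ_allow·πd³/(8DK)
F_max = 862·π·9.3³/(8·125.0·1.1060) = 2.1782e+06/1106 = 1969.4 N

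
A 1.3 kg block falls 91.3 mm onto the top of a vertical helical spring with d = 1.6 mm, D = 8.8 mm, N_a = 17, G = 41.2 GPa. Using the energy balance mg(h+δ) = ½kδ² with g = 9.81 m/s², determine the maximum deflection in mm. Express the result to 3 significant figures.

33.0 mm

k = Gd⁴/(8D³N_a) = (41.2×10³)(1.6⁴)/(8·8.8³·17) = 2.9133 N/mm
W = mg = 1.3 × 9.81 = 12.753 N
½kδ² − Wδ − Wh = 0 → δ = (W + √(W² + 2kWh))/k
δ = (12.753 + √(162.64 + 6784.27))/2.9133 = (12.753 + 83.348)/2.9133 = 32.987 mm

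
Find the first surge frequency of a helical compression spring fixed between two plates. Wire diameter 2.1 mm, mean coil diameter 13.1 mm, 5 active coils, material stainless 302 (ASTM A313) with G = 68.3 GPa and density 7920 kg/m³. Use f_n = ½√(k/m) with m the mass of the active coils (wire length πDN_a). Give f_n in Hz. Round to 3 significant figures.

k = Gd⁴/(8D³N_a) = (68.3×10³)(2.1⁴)/(8·13.1³·5) = 14.771 N/mm = 14771 N/m
Wire length L = πDN_a = π·13.1·5 = 205.77 mm
m = ρ·(πd²/4)·L = 7920 × 3.4636×10⁻⁶ m² × 0.20577 m = 0.0056448 kg
f_n = ½√(k/m) = 0.5·√(14771/0.0056448) = 0.5·√(2.6169e+06) = 808.83 Hz

809 Hz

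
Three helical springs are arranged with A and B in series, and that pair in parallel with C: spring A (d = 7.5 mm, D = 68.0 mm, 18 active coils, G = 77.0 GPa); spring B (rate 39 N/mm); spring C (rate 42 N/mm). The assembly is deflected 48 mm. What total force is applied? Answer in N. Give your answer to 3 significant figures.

k_A = Gd⁴/(8D³N_a) = (77.0×10³)(7.5⁴)/(8·68.0³·18) = 5.3808 N/mm
Springs A,B series: k_AB = 1/(1/5.3808+1/39) = 4.7284 N/mm; parallel with C: k_eq = 4.7284+42 = 46.728 N/mm
F = k_eq·δ = 46.728·48 = 2243 N

2240 N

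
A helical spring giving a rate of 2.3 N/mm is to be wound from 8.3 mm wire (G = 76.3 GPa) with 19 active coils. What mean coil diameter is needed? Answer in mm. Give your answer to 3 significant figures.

101 mm

D = (Gd⁴/(8N_a·k))^(1/3) = (76.3×10³·8.3⁴/(8·19·2.3))^(1/3)
  = (1.03578e+06)^(1/3) = 101.1786 mm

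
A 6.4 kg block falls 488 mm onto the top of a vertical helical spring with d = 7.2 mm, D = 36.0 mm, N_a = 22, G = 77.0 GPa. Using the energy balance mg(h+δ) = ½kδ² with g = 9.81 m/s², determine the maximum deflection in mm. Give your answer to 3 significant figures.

k = Gd⁴/(8D³N_a) = (77.0×10³)(7.2⁴)/(8·36.0³·22) = 25.2 N/mm
W = mg = 6.4 × 9.81 = 62.784 N
½kδ² − Wδ − Wh = 0 → δ = (W + √(W² + 2kWh))/k
δ = (62.784 + √(3941.8 + 1.54419e+06))/25.2 = (62.784 + 1244.2)/25.2 = 51.866 mm

51.9 mm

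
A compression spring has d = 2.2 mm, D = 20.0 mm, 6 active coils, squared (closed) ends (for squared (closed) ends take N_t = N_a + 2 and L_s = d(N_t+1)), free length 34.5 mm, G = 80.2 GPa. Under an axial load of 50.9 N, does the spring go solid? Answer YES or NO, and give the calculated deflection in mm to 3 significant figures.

k = Gd⁴/(8D³N_a) = (80.2×10³)(2.2⁴)/(8·20.0³·6) = 4.8925 N/mm
N_t = 8; L_s = 2.2·9 = 19.8 mm; δ_solid = L₀ − L_s = 34.5 − 19.8 = 14.7 mm
δ = F/k = 50.9/4.8925 = 10.404 mm
δ < δ_solid → spring does not go solid

NO, δ = 10.4 mm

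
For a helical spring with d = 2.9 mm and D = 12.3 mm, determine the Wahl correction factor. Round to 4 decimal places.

1.3764

C = D/d = 12.3/2.9 = 4.2414
K_W = (4C−1)/(4C−4) + 0.615/C = 15.966/12.966 + 0.1450 = 1.3764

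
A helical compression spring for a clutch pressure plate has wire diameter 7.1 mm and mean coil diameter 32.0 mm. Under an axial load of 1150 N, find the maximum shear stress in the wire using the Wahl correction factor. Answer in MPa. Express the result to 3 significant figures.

354 MPa

Spring index C = D/d = 32.0/7.1 = 4.5070
K_W = (4C−1)/(4C−4) + 0.615/C = 17.028/14.028 + 0.1365 = 1.3503
τ₀ = 8FD/(πd³) = 8·1150·32.0/(π·7.1³) = 294400/1124.4 = 261.83 MPa
τ_max = K·τ₀ = 1.3503 × 261.83 = 353.55 MPa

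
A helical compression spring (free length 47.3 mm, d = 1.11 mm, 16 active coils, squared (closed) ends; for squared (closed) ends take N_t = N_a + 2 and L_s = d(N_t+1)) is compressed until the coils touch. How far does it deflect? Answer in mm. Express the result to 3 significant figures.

N_t = 18; L_s = 1.11·19 = 21.09 mm
δ_solid = L₀ − L_s = 47.3 − 21.09 = 26.21 mm

26.2 mm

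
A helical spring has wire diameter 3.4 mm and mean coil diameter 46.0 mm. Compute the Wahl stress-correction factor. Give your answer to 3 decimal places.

C = D/d = 46.0/3.4 = 13.5294
K_W = (4C−1)/(4C−4) + 0.615/C = 53.118/50.118 + 0.0455 = 1.1053

1.105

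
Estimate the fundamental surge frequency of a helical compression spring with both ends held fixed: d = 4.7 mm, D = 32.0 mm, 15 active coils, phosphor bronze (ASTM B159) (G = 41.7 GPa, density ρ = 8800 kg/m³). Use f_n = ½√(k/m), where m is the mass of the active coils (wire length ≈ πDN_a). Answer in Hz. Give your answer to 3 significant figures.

k = Gd⁴/(8D³N_a) = (41.7×10³)(4.7⁴)/(8·32.0³·15) = 5.1748 N/mm = 5174.8 N/m
Wire length L = πDN_a = π·32.0·15 = 1508 mm
m = ρ·(πd²/4)·L = 8800 × 17.349×10⁻⁶ m² × 1.508 m = 0.23023 kg
f_n = ½√(k/m) = 0.5·√(5174.8/0.23023) = 0.5·√(22477) = 74.962 Hz

75.0 Hz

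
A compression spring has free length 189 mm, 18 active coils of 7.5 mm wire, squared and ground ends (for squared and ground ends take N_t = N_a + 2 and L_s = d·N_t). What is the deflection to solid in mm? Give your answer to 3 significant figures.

N_t = 20; L_s = 7.5·20 = 150 mm
δ_solid = L₀ − L_s = 189 − 150 = 39 mm

39.0 mm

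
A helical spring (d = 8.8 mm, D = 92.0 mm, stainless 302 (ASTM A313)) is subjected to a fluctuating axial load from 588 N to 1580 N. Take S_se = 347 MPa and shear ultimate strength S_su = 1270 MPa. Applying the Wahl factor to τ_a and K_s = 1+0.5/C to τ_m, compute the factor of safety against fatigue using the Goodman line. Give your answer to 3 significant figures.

C = D/d = 92.0/8.8 = 10.4545; K_W = (4C−1)/(4C−4)+0.615/C = 1.1382; K_s = 1+0.5/C = 1.0478
F_a = (F_max−F_min)/2 = 496 N; F_m = (F_max+F_min)/2 = 1084 N
τ_a = K_W·8F_aD/(πd³) = 1.1382 × 170.51 = 194.07 MPa
τ_m = K_s·8F_mD/(πd³) = 1.0478 × 372.66 = 390.48 MPa
Goodman: 1/n_f = τ_a/S_se + τ_m/S_su = 194.07/347 + 390.48/1270 = 0.55928 + 0.30746 = 0.86675
n_f = 1/0.86675 = 1.154

1.15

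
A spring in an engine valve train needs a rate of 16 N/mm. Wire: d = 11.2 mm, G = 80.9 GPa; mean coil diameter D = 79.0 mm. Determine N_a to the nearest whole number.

N_a = Gd⁴/(8D³k) = (80.9×10³ × 11.2⁴)/(8 × 79.0³ × 16)
    = 1.27298e+09 / 6.3109e+07 = 20.17 → 20 coils

20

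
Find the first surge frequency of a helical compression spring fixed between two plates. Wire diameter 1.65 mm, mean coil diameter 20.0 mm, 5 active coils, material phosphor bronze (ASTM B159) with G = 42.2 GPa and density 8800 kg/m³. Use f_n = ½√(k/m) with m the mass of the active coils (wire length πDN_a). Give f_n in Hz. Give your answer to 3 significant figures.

203 Hz

k = Gd⁴/(8D³N_a) = (42.2×10³)(1.65⁴)/(8·20.0³·5) = 0.97746 N/mm = 977.46 N/m
Wire length L = πDN_a = π·20.0·5 = 314.16 mm
m = ρ·(πd²/4)·L = 8800 × 2.1382×10⁻⁶ m² × 0.31416 m = 0.0059114 kg
f_n = ½√(k/m) = 0.5·√(977.46/0.0059114) = 0.5·√(1.6535e+05) = 203.32 Hz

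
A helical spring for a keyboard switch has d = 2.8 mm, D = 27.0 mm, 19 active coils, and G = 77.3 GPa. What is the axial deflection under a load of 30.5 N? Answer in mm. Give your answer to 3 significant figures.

19.2 mm

k = Gd⁴/(8D³N_a) = (77.3×10³)(2.8⁴)/(8·27.0³·19) = 1.5881 N/mm
δ = F/k = 30.5 / 1.5881 = 19.205 mm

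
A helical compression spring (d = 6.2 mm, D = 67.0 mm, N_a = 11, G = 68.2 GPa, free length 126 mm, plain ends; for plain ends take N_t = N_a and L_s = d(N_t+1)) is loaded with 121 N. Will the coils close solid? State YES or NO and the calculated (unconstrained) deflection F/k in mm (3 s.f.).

k = Gd⁴/(8D³N_a) = (68.2×10³)(6.2⁴)/(8·67.0³·11) = 3.8075 N/mm
N_t = 11; L_s = 6.2·12 = 74.4 mm; δ_solid = L₀ − L_s = 126 − 74.4 = 51.6 mm
δ = F/k = 121/3.8075 = 31.779 mm
δ < δ_solid → spring does not go solid

NO, δ = 31.8 mm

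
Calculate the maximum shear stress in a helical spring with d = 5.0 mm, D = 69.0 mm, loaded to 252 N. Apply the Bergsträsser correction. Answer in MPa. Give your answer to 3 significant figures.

Spring index C = D/d = 69.0/5.0 = 13.8000
K_B = (4C+2)/(4C−3) = 57.200/52.200 = 1.0958
τ₀ = 8FD/(πd³) = 8·252·69.0/(π·5.0³) = 139104/392.7 = 354.23 MPa
τ_max = K·τ₀ = 1.0958 × 354.23 = 388.16 MPa

388 MPa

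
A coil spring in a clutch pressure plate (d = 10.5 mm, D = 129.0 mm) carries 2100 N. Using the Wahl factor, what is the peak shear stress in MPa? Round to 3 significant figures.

Spring index C = D/d = 129.0/10.5 = 12.2857
K_W = (4C−1)/(4C−4) + 0.615/C = 48.143/45.143 + 0.0501 = 1.1165
τ₀ = 8FD/(πd³) = 8·2100·129.0/(π·10.5³) = 2.1672e+06/3636.8 = 595.91 MPa
τ_max = K·τ₀ = 1.1165 × 595.91 = 665.34 MPa

665 MPa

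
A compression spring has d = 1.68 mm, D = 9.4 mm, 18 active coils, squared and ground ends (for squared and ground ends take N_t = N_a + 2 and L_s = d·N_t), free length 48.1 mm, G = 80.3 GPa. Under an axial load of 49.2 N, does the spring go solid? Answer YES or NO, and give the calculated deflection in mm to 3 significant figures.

k = Gd⁴/(8D³N_a) = (80.3×10³)(1.68⁴)/(8·9.4³·18) = 5.3482 N/mm
N_t = 20; L_s = 1.68·20 = 33.6 mm; δ_solid = L₀ − L_s = 48.1 − 33.6 = 14.5 mm
δ = F/k = 49.2/5.3482 = 9.1994 mm
δ < δ_solid → spring does not go solid

NO, δ = 9.20 mm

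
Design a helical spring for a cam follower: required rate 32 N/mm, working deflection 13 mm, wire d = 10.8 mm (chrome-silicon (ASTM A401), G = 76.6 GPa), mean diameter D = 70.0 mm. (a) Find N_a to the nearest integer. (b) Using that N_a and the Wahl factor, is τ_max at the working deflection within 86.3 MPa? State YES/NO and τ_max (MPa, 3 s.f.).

N_a = Gd⁴/(8D³k) = (76.6×10³)(10.8⁴)/(8·70.0³·32) = 11.87 → N_a = 12
Actual rate k = Gd⁴/(8D³·12) = 31.649 N/mm
Working load F = kδ = 31.649·13 = 411.44 N
C = 70.0/10.8 = 6.4815; K_W = (4C−1)/(4C−4)+0.615/C = 1.2317
τ_max = K_W·8FD/(πd³) = 1.2317·58.22 = 71.71 MPa
τ_max ≤ 86.3 MPa → acceptable

(a) 12 coils; (b) YES, τ_max = 71.7 MPa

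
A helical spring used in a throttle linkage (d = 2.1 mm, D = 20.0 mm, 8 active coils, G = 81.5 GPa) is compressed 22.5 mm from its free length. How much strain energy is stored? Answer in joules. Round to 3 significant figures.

0.784 J

k = Gd⁴/(8D³N_a) = (81.5×10³)(2.1⁴)/(8·20.0³·8) = 3.0957 N/mm
U = ½kδ² = 0.5 × 3.0957 × 22.5² = 783.61 N·mm = 0.78361 J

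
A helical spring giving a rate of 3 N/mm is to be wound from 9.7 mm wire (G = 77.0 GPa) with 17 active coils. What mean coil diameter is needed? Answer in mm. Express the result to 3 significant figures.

D = (Gd⁴/(8N_a·k))^(1/3) = (77.0×10³·9.7⁴/(8·17·3))^(1/3)
  = (1.67077e+06)^(1/3) = 118.6604 mm

119 mm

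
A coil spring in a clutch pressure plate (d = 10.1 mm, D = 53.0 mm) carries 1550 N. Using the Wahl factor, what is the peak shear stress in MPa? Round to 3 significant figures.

Spring index C = D/d = 53.0/10.1 = 5.2475
K_W = (4C−1)/(4C−4) + 0.615/C = 19.990/16.990 + 0.1172 = 1.2938
τ₀ = 8FD/(πd³) = 8·1550·53.0/(π·10.1³) = 657200/3236.8 = 203.04 MPa
τ_max = K·τ₀ = 1.2938 × 203.04 = 262.69 MPa

263 MPa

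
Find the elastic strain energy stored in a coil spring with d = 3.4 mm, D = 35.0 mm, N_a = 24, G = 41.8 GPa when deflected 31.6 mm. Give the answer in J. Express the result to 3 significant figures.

k = Gd⁴/(8D³N_a) = (41.8×10³)(3.4⁴)/(8·35.0³·24) = 0.67856 N/mm
U = ½kδ² = 0.5 × 0.67856 × 31.6² = 338.79 N·mm = 0.33879 J

0.339 J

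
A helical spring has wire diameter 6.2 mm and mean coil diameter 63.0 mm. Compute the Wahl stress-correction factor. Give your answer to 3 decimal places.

1.142

C = D/d = 63.0/6.2 = 10.1613
K_W = (4C−1)/(4C−4) + 0.615/C = 39.645/36.645 + 0.0605 = 1.1424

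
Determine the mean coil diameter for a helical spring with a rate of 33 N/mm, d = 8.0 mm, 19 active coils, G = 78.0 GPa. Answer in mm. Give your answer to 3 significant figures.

D = (Gd⁴/(8N_a·k))^(1/3) = (78.0×10³·8.0⁴/(8·19·33))^(1/3)
  = (63693.8)^(1/3) = 39.9361 mm

39.9 mm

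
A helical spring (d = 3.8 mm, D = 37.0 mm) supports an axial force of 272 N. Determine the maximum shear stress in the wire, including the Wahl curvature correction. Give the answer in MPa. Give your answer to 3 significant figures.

537 MPa

Spring index C = D/d = 37.0/3.8 = 9.7368
K_W = (4C−1)/(4C−4) + 0.615/C = 37.947/34.947 + 0.0632 = 1.1490
τ₀ = 8FD/(πd³) = 8·272·37.0/(π·3.8³) = 80512/172.39 = 467.05 MPa
τ_max = K·τ₀ = 1.1490 × 467.05 = 536.64 MPa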